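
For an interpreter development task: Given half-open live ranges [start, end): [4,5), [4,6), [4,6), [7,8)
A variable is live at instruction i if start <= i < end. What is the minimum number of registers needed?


Live ranges:
  Var0: [4, 5)
  Var1: [4, 6)
  Var2: [4, 6)
  Var3: [7, 8)
Sweep-line events (position, delta, active):
  pos=4 start -> active=1
  pos=4 start -> active=2
  pos=4 start -> active=3
  pos=5 end -> active=2
  pos=6 end -> active=1
  pos=6 end -> active=0
  pos=7 start -> active=1
  pos=8 end -> active=0
Maximum simultaneous active: 3
Minimum registers needed: 3

3


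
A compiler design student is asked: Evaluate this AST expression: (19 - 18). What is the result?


Expression: (19 - 18)
Evaluating step by step:
  19 - 18 = 1
Result: 1

1


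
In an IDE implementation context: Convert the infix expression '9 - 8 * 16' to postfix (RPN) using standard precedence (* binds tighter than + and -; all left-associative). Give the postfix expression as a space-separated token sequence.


Applying the shunting-yard algorithm:
  Operand 9 -> output
  Push '-' onto operator stack -> op-stack: [-]
  Operand 8 -> output
  Push '*' onto operator stack -> op-stack: [-, *]
  Operand 16 -> output
  End of input: pop '*' to output
  End of input: pop '-' to output
Postfix result: 9 8 16 * -

9 8 16 * -


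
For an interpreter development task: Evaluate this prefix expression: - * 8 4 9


Parsing prefix expression: - * 8 4 9
Step 1: Innermost operation '* 8 4'
  8 * 4 = 32
Step 2: Outer operation '- [32] 9'
  32 - 9 = 23

23


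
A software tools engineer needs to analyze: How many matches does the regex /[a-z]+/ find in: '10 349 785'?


Pattern: /[a-z]+/ (identifiers)
Input: '10 349 785'
Scanning for matches:
Total matches: 0

0


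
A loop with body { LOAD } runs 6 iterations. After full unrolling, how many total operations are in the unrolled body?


Loop body operations: LOAD (1 op per iteration)
Unrolling 6 iterations:
  Iteration 1: LOAD (1 ops)
  Iteration 2: LOAD (1 ops)
  Iteration 3: LOAD (1 ops)
  Iteration 4: LOAD (1 ops)
  Iteration 5: LOAD (1 ops)
  Iteration 6: LOAD (1 ops)
Total: 6 iterations * 1 ops/iter = 6 operations

6


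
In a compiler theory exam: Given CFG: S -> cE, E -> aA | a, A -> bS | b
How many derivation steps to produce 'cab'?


Grammar: S -> cE, E -> aA | a, A -> bS | b
Deriving 'cab':
Step 1: S -> cE => cE
Step 2: E -> aA => caA
Step 3: A -> b => cab
Total derivation steps: 3

3


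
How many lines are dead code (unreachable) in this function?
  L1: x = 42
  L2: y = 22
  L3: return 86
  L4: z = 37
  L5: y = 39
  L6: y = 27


Analyzing control flow:
  L1: reachable (before return)
  L2: reachable (before return)
  L3: reachable (return statement)
  L4: DEAD (after return at L3)
  L5: DEAD (after return at L3)
  L6: DEAD (after return at L3)
Return at L3, total lines = 6
Dead lines: L4 through L6
Count: 3

3


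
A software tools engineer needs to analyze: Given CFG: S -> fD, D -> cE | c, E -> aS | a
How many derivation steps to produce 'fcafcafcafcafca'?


Grammar: S -> fD, D -> cE | c, E -> aS | a
Deriving 'fcafcafcafcafca':
Step 1: S -> fD => fD
Step 2: D -> cE => fcE
Step 3: E -> aS => fcaS
Step 4: S -> fD => fcafD
Step 5: D -> cE => fcafcE
Step 6: E -> aS => fcafcaS
Step 7: S -> fD => fcafcafD
Step 8: D -> cE => fcafcafcE
Step 9: E -> aS => fcafcafcaS
Step 10: S -> fD => fcafcafcafD
Step 11: D -> cE => fcafcafcafcE
Step 12: E -> aS => fcafcafcafcaS
Step 13: S -> fD => fcafcafcafcafD
Step 14: D -> cE => fcafcafcafcafcE
Step 15: E -> a => fcafcafcafcafca
Total derivation steps: 15

15


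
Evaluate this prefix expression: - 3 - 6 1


Parsing prefix expression: - 3 - 6 1
Step 1: Innermost operation '- 6 1'
  6 - 1 = 5
Step 2: Outer operation '- 3 [5]'
  3 - 5 = -2

-2


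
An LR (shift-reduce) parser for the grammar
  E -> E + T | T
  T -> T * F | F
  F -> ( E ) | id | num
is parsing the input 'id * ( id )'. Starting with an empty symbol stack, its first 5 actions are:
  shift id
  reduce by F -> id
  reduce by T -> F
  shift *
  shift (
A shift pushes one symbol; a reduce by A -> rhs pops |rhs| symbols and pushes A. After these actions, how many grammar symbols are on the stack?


Tracking the symbol stack through each action:
  Action 1: shift 'id' : push -> stack = [id] (size 1)
  Action 2: reduce by F -> id : pop 1, push F -> stack = [F] (size 1)
  Action 3: reduce by T -> F : pop 1, push T -> stack = [T] (size 1)
  Action 4: shift '*' : push -> stack = [T, *] (size 2)
  Action 5: shift '(' : push -> stack = [T, *, (] (size 3)
Final stack size: 3

3


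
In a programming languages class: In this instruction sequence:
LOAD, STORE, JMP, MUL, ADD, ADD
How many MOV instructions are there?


Scanning instruction sequence for MOV:
  Position 1: LOAD
  Position 2: STORE
  Position 3: JMP
  Position 4: MUL
  Position 5: ADD
  Position 6: ADD
Matches at positions: []
Total MOV count: 0

0


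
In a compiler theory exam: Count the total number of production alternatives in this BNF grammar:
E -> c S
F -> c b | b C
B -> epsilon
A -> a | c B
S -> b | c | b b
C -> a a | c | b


Counting alternatives per rule:
  E: 1 alternative(s)
  F: 2 alternative(s)
  B: 1 alternative(s)
  A: 2 alternative(s)
  S: 3 alternative(s)
  C: 3 alternative(s)
Sum: 1 + 2 + 1 + 2 + 3 + 3 = 12

12


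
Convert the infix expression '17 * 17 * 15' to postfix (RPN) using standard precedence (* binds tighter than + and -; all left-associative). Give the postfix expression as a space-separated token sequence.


Applying the shunting-yard algorithm:
  Operand 17 -> output
  Push '*' onto operator stack -> op-stack: [*]
  Operand 17 -> output
  See '*' (prec 2); top '*' (prec 2) >= it -> pop '*' to output
  Push '*' onto operator stack -> op-stack: [*]
  Operand 15 -> output
  End of input: pop '*' to output
Postfix result: 17 17 * 15 *

17 17 * 15 *


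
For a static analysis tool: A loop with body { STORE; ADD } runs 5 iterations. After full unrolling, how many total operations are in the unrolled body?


Loop body operations: STORE, ADD (2 ops per iteration)
Unrolling 5 iterations:
  Iteration 1: STORE, ADD (2 ops)
  Iteration 2: STORE, ADD (2 ops)
  Iteration 3: STORE, ADD (2 ops)
  Iteration 4: STORE, ADD (2 ops)
  Iteration 5: STORE, ADD (2 ops)
Total: 5 iterations * 2 ops/iter = 10 operations

10


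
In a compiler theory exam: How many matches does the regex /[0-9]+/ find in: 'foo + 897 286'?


Pattern: /[0-9]+/ (int literals)
Input: 'foo + 897 286'
Scanning for matches:
  Match 1: '897'
  Match 2: '286'
Total matches: 2

2


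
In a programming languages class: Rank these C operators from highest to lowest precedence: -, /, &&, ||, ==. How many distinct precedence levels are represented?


Looking up precedence for each operator:
  - -> precedence 5
  / -> precedence 6
  && -> precedence 2
  || -> precedence 1
  == -> precedence 3
Sorted highest to lowest: /, -, ==, &&, ||
Distinct precedence values: [6, 5, 3, 2, 1]
Number of distinct levels: 5

5


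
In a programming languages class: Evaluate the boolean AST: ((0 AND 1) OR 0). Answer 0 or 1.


Step 1: Evaluate inner node
  0 AND 1 = 0
Step 2: Evaluate root node
  0 OR 0 = 0

0


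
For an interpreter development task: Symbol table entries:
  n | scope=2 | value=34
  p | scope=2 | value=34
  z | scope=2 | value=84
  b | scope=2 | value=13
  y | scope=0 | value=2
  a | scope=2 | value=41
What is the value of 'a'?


Searching symbol table for 'a':
  n | scope=2 | value=34
  p | scope=2 | value=34
  z | scope=2 | value=84
  b | scope=2 | value=13
  y | scope=0 | value=2
  a | scope=2 | value=41 <- MATCH
Found 'a' at scope 2 with value 41

41


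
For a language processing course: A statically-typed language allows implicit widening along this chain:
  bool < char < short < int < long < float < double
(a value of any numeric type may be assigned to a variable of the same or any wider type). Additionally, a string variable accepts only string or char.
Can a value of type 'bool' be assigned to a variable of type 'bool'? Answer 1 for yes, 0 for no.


Target variable type: bool
Source value type: bool
Numeric ranks: bool=0, bool=0
Widening allowed iff rank(source) <= rank(target): 0 <= 0? Yes
Result: 1

1


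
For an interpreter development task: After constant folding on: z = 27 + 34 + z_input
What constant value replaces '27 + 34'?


Identifying constant sub-expression:
  Original: z = 27 + 34 + z_input
  27 and 34 are both compile-time constants
  Evaluating: 27 + 34 = 61
  After folding: z = 61 + z_input

61


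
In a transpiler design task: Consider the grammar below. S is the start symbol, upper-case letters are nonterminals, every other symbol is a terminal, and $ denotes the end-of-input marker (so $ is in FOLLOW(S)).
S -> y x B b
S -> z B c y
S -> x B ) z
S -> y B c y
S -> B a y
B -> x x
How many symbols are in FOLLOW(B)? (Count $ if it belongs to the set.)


S is the start symbol and does not occur in any rule body, so FOLLOW(S) = {$}.
Examining every occurrence of B in a rule body:
  S -> y x B b : B is followed by terminal 'b' -> add 'b'
  S -> z B c y : B is followed by terminal 'c' -> add 'c'
  S -> x B ) z : B is followed by terminal ')' -> add ')'
  S -> y B c y : B is followed by terminal 'c' -> add 'c' (already in the set)
  S -> B a y : B is followed by terminal 'a' -> add 'a'
  B -> x x : B does not occur in the body -> contributes nothing
FOLLOW(B) = {), a, b, c}
Count: 4

4


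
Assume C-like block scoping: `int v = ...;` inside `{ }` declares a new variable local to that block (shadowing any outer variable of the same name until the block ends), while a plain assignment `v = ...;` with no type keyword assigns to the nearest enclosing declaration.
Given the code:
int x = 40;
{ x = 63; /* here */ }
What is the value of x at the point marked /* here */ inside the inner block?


Analyzing scoping rules:
Outer scope: declares x = 40
Inner block: 'x = 63;' has no type keyword, so it is an assignment to the outer x (no shadowing)
Inside the block, after the assignment -> 63
Result: 63

63


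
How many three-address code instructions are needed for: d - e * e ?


Expression: d - e * e
Generating three-address code (respecting * over +/- precedence):
  Instruction 1: t1 = e * e
  Instruction 2: t2 = d - t1
Total instructions: 2

2


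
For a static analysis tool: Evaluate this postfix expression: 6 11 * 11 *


Processing tokens left to right:
Push 6, Push 11
Pop 6 and 11, compute 6 * 11 = 66, push 66
Push 11
Pop 66 and 11, compute 66 * 11 = 726, push 726
Stack result: 726

726


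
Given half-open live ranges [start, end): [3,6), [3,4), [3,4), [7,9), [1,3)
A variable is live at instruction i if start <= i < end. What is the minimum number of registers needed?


Live ranges:
  Var0: [3, 6)
  Var1: [3, 4)
  Var2: [3, 4)
  Var3: [7, 9)
  Var4: [1, 3)
Sweep-line events (position, delta, active):
  pos=1 start -> active=1
  pos=3 end -> active=0
  pos=3 start -> active=1
  pos=3 start -> active=2
  pos=3 start -> active=3
  pos=4 end -> active=2
  pos=4 end -> active=1
  pos=6 end -> active=0
  pos=7 start -> active=1
  pos=9 end -> active=0
Maximum simultaneous active: 3
Minimum registers needed: 3

3


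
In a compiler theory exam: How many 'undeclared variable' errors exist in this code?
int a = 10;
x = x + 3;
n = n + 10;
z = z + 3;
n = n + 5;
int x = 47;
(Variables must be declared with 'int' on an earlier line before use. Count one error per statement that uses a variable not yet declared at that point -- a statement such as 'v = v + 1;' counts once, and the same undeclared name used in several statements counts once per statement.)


Scanning code line by line:
  Line 1: declare 'a' -> declared = ['a']
  Line 2: use 'x' -> ERROR (undeclared)
  Line 3: use 'n' -> ERROR (undeclared)
  Line 4: use 'z' -> ERROR (undeclared)
  Line 5: use 'n' -> ERROR (undeclared)
  Line 6: declare 'x' -> declared = ['a', 'x']
Total undeclared variable errors: 4

4


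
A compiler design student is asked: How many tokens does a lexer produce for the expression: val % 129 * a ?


Scanning 'val % 129 * a'
Token 1: 'val' -> identifier
Token 2: '%' -> operator
Token 3: '129' -> integer_literal
Token 4: '*' -> operator
Token 5: 'a' -> identifier
Total tokens: 5

5


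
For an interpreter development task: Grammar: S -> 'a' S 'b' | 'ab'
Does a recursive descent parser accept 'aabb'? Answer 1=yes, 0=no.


Grammar accepts strings of the form a^n b^n (n >= 1)
Word: 'aabb'
Counting: 2 a's and 2 b's
Check: 2 == 2? Yes
Derivation (S -> aSb applied 1 time(s), then S -> ab): S => aSb => aabb
Accepted

1


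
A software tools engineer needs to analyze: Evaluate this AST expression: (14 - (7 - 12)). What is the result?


Expression: (14 - (7 - 12))
Evaluating step by step:
  7 - 12 = -5
  14 - -5 = 19
Result: 19

19


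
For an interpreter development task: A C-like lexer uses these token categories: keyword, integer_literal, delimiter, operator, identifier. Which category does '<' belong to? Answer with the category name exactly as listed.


Token: '<'
Checking categories:
  identifier: no
  integer_literal: no
  operator: YES
  keyword: no
  delimiter: no
Category: operator

operator


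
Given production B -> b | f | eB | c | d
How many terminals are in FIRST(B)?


Production: B -> b | f | eB | c | d
Examining each alternative for leading terminals:
  B -> b : first terminal = 'b'
  B -> f : first terminal = 'f'
  B -> eB : first terminal = 'e'
  B -> c : first terminal = 'c'
  B -> d : first terminal = 'd'
FIRST(B) = {b, c, d, e, f}
Count: 5

5


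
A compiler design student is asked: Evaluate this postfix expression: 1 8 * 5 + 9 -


Processing tokens left to right:
Push 1, Push 8
Pop 1 and 8, compute 1 * 8 = 8, push 8
Push 5
Pop 8 and 5, compute 8 + 5 = 13, push 13
Push 9
Pop 13 and 9, compute 13 - 9 = 4, push 4
Stack result: 4

4


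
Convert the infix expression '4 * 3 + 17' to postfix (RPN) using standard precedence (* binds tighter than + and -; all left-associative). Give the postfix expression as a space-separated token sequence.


Applying the shunting-yard algorithm:
  Operand 4 -> output
  Push '*' onto operator stack -> op-stack: [*]
  Operand 3 -> output
  See '+' (prec 1); top '*' (prec 2) >= it -> pop '*' to output
  Push '+' onto operator stack -> op-stack: [+]
  Operand 17 -> output
  End of input: pop '+' to output
Postfix result: 4 3 * 17 +

4 3 * 17 +


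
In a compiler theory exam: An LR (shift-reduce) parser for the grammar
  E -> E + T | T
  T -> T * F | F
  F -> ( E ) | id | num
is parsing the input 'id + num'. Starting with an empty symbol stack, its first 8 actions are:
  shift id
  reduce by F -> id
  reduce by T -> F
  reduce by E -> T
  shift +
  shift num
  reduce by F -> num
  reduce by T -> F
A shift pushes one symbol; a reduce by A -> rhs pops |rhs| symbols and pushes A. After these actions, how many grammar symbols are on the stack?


Tracking the symbol stack through each action:
  Action 1: shift 'id' : push -> stack = [id] (size 1)
  Action 2: reduce by F -> id : pop 1, push F -> stack = [F] (size 1)
  Action 3: reduce by T -> F : pop 1, push T -> stack = [T] (size 1)
  Action 4: reduce by E -> T : pop 1, push E -> stack = [E] (size 1)
  Action 5: shift '+' : push -> stack = [E, +] (size 2)
  Action 6: shift 'num' : push -> stack = [E, +, num] (size 3)
  Action 7: reduce by F -> num : pop 1, push F -> stack = [E, +, F] (size 3)
  Action 8: reduce by T -> F : pop 1, push T -> stack = [E, +, T] (size 3)
Final stack size: 3

3


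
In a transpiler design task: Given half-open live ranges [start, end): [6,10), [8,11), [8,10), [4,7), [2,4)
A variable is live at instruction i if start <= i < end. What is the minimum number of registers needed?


Live ranges:
  Var0: [6, 10)
  Var1: [8, 11)
  Var2: [8, 10)
  Var3: [4, 7)
  Var4: [2, 4)
Sweep-line events (position, delta, active):
  pos=2 start -> active=1
  pos=4 end -> active=0
  pos=4 start -> active=1
  pos=6 start -> active=2
  pos=7 end -> active=1
  pos=8 start -> active=2
  pos=8 start -> active=3
  pos=10 end -> active=2
  pos=10 end -> active=1
  pos=11 end -> active=0
Maximum simultaneous active: 3
Minimum registers needed: 3

3


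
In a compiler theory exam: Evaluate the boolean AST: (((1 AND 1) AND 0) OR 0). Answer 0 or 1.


Step 1: Evaluate inner node
  1 AND 1 = 1
Step 2: Evaluate next node
  1 AND 0 = 0
Step 3: Evaluate root node
  0 OR 0 = 0

0


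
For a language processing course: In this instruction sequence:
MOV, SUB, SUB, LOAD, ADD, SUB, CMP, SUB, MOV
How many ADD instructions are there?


Scanning instruction sequence for ADD:
  Position 1: MOV
  Position 2: SUB
  Position 3: SUB
  Position 4: LOAD
  Position 5: ADD <- MATCH
  Position 6: SUB
  Position 7: CMP
  Position 8: SUB
  Position 9: MOV
Matches at positions: [5]
Total ADD count: 1

1


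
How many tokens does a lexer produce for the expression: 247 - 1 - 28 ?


Scanning '247 - 1 - 28'
Token 1: '247' -> integer_literal
Token 2: '-' -> operator
Token 3: '1' -> integer_literal
Token 4: '-' -> operator
Token 5: '28' -> integer_literal
Total tokens: 5

5


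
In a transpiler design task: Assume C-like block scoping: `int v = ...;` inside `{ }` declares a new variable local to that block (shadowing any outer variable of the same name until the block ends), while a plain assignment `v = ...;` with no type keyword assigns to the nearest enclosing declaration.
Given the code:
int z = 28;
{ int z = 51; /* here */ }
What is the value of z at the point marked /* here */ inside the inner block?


Analyzing scoping rules:
Outer scope: declares z = 28
Inner block: 'int z = 51;' declares a NEW z that shadows the outer one
Inside the block the inner declaration is in scope -> 51
Result: 51

51


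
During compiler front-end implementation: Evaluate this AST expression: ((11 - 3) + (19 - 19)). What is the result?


Expression: ((11 - 3) + (19 - 19))
Evaluating step by step:
  11 - 3 = 8
  19 - 19 = 0
  8 + 0 = 8
Result: 8

8


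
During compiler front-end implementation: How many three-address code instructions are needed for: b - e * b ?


Expression: b - e * b
Generating three-address code (respecting * over +/- precedence):
  Instruction 1: t1 = e * b
  Instruction 2: t2 = b - t1
Total instructions: 2

2


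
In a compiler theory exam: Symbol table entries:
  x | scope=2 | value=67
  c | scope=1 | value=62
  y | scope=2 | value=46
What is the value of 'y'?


Searching symbol table for 'y':
  x | scope=2 | value=67
  c | scope=1 | value=62
  y | scope=2 | value=46 <- MATCH
Found 'y' at scope 2 with value 46

46


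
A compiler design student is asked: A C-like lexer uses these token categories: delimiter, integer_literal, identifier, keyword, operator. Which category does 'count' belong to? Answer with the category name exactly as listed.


Token: 'count'
Checking categories:
  identifier: YES
  integer_literal: no
  operator: no
  keyword: no
  delimiter: no
Category: identifier

identifier


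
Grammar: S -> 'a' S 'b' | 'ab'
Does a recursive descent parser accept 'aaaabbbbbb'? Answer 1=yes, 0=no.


Grammar accepts strings of the form a^n b^n (n >= 1)
Word: 'aaaabbbbbb'
Counting: 4 a's and 6 b's
Check: 4 == 6? No
Mismatch: a-count != b-count
Rejected

0


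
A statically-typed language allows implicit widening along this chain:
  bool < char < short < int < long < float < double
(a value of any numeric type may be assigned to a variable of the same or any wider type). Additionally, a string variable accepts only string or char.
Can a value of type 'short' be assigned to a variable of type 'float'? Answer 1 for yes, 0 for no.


Target variable type: float
Source value type: short
Numeric ranks: short=2, float=5
Widening allowed iff rank(source) <= rank(target): 2 <= 5? Yes
Result: 1

1


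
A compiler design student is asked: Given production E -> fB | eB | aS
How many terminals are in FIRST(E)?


Production: E -> fB | eB | aS
Examining each alternative for leading terminals:
  E -> fB : first terminal = 'f'
  E -> eB : first terminal = 'e'
  E -> aS : first terminal = 'a'
FIRST(E) = {a, e, f}
Count: 3

3


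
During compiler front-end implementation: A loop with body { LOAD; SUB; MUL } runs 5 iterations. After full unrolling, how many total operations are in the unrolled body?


Loop body operations: LOAD, SUB, MUL (3 ops per iteration)
Unrolling 5 iterations:
  Iteration 1: LOAD, SUB, MUL (3 ops)
  Iteration 2: LOAD, SUB, MUL (3 ops)
  Iteration 3: LOAD, SUB, MUL (3 ops)
  Iteration 4: LOAD, SUB, MUL (3 ops)
  Iteration 5: LOAD, SUB, MUL (3 ops)
Total: 5 iterations * 3 ops/iter = 15 operations

15


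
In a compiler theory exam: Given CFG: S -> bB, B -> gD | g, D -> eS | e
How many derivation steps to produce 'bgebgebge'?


Grammar: S -> bB, B -> gD | g, D -> eS | e
Deriving 'bgebgebge':
Step 1: S -> bB => bB
Step 2: B -> gD => bgD
Step 3: D -> eS => bgeS
Step 4: S -> bB => bgebB
Step 5: B -> gD => bgebgD
Step 6: D -> eS => bgebgeS
Step 7: S -> bB => bgebgebB
Step 8: B -> gD => bgebgebgD
Step 9: D -> e => bgebgebge
Total derivation steps: 9

9


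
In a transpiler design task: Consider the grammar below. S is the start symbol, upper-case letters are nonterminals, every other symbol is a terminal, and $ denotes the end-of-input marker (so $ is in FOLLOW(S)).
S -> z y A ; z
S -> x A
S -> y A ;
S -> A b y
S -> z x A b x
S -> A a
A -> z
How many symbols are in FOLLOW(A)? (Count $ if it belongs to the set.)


S is the start symbol and does not occur in any rule body, so FOLLOW(S) = {$}.
Examining every occurrence of A in a rule body:
  S -> z y A ; z : A is followed by terminal ';' -> add ';'
  S -> x A : A is at the right end -> add FOLLOW(S) = {$}
  S -> y A ; : A is followed by terminal ';' -> add ';' (already in the set)
  S -> A b y : A is followed by terminal 'b' -> add 'b'
  S -> z x A b x : A is followed by terminal 'b' -> add 'b' (already in the set)
  S -> A a : A is followed by terminal 'a' -> add 'a'
  A -> z : A does not occur in the body -> contributes nothing
FOLLOW(A) = {;, a, b, $}
Count: 4

4


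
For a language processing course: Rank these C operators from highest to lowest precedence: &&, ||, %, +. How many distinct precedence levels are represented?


Looking up precedence for each operator:
  && -> precedence 2
  || -> precedence 1
  % -> precedence 6
  + -> precedence 5
Sorted highest to lowest: %, +, &&, ||
Distinct precedence values: [6, 5, 2, 1]
Number of distinct levels: 4

4


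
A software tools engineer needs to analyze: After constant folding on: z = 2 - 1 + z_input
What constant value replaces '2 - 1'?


Identifying constant sub-expression:
  Original: z = 2 - 1 + z_input
  2 and 1 are both compile-time constants
  Evaluating: 2 - 1 = 1
  After folding: z = 1 + z_input

1


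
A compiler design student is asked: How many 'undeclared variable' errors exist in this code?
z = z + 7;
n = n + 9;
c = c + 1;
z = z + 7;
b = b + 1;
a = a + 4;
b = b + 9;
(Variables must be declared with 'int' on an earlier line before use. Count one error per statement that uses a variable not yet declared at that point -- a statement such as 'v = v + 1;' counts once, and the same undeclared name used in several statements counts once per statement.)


Scanning code line by line:
  Line 1: use 'z' -> ERROR (undeclared)
  Line 2: use 'n' -> ERROR (undeclared)
  Line 3: use 'c' -> ERROR (undeclared)
  Line 4: use 'z' -> ERROR (undeclared)
  Line 5: use 'b' -> ERROR (undeclared)
  Line 6: use 'a' -> ERROR (undeclared)
  Line 7: use 'b' -> ERROR (undeclared)
Total undeclared variable errors: 7

7


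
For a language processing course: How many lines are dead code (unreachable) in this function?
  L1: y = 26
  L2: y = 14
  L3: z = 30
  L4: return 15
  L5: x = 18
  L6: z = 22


Analyzing control flow:
  L1: reachable (before return)
  L2: reachable (before return)
  L3: reachable (before return)
  L4: reachable (return statement)
  L5: DEAD (after return at L4)
  L6: DEAD (after return at L4)
Return at L4, total lines = 6
Dead lines: L5 through L6
Count: 2

2


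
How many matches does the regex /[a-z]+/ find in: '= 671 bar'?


Pattern: /[a-z]+/ (identifiers)
Input: '= 671 bar'
Scanning for matches:
  Match 1: 'bar'
Total matches: 1

1


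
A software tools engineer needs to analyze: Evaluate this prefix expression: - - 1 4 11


Parsing prefix expression: - - 1 4 11
Step 1: Innermost operation '- 1 4'
  1 - 4 = -3
Step 2: Outer operation '- [-3] 11'
  -3 - 11 = -14

-14


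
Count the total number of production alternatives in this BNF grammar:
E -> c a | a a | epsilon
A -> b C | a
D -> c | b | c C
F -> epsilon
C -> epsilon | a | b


Counting alternatives per rule:
  E: 3 alternative(s)
  A: 2 alternative(s)
  D: 3 alternative(s)
  F: 1 alternative(s)
  C: 3 alternative(s)
Sum: 3 + 2 + 3 + 1 + 3 = 12

12


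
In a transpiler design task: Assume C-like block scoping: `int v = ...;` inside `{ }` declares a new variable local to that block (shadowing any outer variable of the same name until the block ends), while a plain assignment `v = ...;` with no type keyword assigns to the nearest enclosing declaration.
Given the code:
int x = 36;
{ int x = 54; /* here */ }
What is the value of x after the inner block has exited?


Analyzing scoping rules:
Outer scope: declares x = 36
Inner block: 'int x = 54;' declares a NEW x that shadows the outer one
When the block exits the inner x goes out of scope; the outer x was never modified -> 36
Result: 36

36


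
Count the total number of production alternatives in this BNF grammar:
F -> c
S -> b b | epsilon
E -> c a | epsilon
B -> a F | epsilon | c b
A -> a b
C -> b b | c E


Counting alternatives per rule:
  F: 1 alternative(s)
  S: 2 alternative(s)
  E: 2 alternative(s)
  B: 3 alternative(s)
  A: 1 alternative(s)
  C: 2 alternative(s)
Sum: 1 + 2 + 2 + 3 + 1 + 2 = 11

11


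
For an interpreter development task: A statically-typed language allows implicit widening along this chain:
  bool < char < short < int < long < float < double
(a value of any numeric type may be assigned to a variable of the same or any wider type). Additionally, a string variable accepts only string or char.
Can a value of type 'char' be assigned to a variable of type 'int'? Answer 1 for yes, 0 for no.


Target variable type: int
Source value type: char
Numeric ranks: char=1, int=3
Widening allowed iff rank(source) <= rank(target): 1 <= 3? Yes
Result: 1

1


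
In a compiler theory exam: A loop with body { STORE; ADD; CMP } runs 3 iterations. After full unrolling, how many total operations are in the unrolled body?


Loop body operations: STORE, ADD, CMP (3 ops per iteration)
Unrolling 3 iterations:
  Iteration 1: STORE, ADD, CMP (3 ops)
  Iteration 2: STORE, ADD, CMP (3 ops)
  Iteration 3: STORE, ADD, CMP (3 ops)
Total: 3 iterations * 3 ops/iter = 9 operations

9


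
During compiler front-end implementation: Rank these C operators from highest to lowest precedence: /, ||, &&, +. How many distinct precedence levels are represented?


Looking up precedence for each operator:
  / -> precedence 6
  || -> precedence 1
  && -> precedence 2
  + -> precedence 5
Sorted highest to lowest: /, +, &&, ||
Distinct precedence values: [6, 5, 2, 1]
Number of distinct levels: 4

4


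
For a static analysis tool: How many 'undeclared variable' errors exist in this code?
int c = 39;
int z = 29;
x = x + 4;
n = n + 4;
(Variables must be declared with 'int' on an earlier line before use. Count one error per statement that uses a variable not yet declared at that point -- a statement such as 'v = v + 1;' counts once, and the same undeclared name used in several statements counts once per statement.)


Scanning code line by line:
  Line 1: declare 'c' -> declared = ['c']
  Line 2: declare 'z' -> declared = ['c', 'z']
  Line 3: use 'x' -> ERROR (undeclared)
  Line 4: use 'n' -> ERROR (undeclared)
Total undeclared variable errors: 2

2


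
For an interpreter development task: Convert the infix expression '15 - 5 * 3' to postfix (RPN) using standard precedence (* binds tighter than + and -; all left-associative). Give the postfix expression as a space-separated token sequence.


Applying the shunting-yard algorithm:
  Operand 15 -> output
  Push '-' onto operator stack -> op-stack: [-]
  Operand 5 -> output
  Push '*' onto operator stack -> op-stack: [-, *]
  Operand 3 -> output
  End of input: pop '*' to output
  End of input: pop '-' to output
Postfix result: 15 5 3 * -

15 5 3 * -


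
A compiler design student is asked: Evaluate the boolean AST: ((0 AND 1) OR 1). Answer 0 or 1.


Step 1: Evaluate inner node
  0 AND 1 = 0
Step 2: Evaluate root node
  0 OR 1 = 1

1


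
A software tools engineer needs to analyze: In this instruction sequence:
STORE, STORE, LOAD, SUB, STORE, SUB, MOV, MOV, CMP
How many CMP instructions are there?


Scanning instruction sequence for CMP:
  Position 1: STORE
  Position 2: STORE
  Position 3: LOAD
  Position 4: SUB
  Position 5: STORE
  Position 6: SUB
  Position 7: MOV
  Position 8: MOV
  Position 9: CMP <- MATCH
Matches at positions: [9]
Total CMP count: 1

1


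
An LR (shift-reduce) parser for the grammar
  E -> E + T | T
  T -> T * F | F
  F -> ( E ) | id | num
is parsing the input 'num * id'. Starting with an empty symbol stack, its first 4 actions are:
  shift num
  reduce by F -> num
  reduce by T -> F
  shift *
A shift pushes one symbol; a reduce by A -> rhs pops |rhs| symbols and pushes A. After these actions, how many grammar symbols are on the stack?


Tracking the symbol stack through each action:
  Action 1: shift 'num' : push -> stack = [num] (size 1)
  Action 2: reduce by F -> num : pop 1, push F -> stack = [F] (size 1)
  Action 3: reduce by T -> F : pop 1, push T -> stack = [T] (size 1)
  Action 4: shift '*' : push -> stack = [T, *] (size 2)
Final stack size: 2

2


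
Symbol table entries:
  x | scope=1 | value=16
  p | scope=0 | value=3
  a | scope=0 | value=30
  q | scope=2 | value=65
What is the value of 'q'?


Searching symbol table for 'q':
  x | scope=1 | value=16
  p | scope=0 | value=3
  a | scope=0 | value=30
  q | scope=2 | value=65 <- MATCH
Found 'q' at scope 2 with value 65

65


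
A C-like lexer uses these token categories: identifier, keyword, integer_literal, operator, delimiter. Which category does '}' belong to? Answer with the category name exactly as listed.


Token: '}'
Checking categories:
  identifier: no
  integer_literal: no
  operator: no
  keyword: no
  delimiter: YES
Category: delimiter

delimiter


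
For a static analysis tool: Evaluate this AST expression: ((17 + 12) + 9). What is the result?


Expression: ((17 + 12) + 9)
Evaluating step by step:
  17 + 12 = 29
  29 + 9 = 38
Result: 38

38


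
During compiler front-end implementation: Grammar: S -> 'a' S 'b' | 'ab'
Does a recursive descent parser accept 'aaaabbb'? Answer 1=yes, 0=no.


Grammar accepts strings of the form a^n b^n (n >= 1)
Word: 'aaaabbb'
Counting: 4 a's and 3 b's
Check: 4 == 3? No
Mismatch: a-count != b-count
Rejected

0


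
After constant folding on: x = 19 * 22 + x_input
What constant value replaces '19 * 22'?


Identifying constant sub-expression:
  Original: x = 19 * 22 + x_input
  19 and 22 are both compile-time constants
  Evaluating: 19 * 22 = 418
  After folding: x = 418 + x_input

418


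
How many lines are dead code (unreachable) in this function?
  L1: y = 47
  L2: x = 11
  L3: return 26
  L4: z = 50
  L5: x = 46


Analyzing control flow:
  L1: reachable (before return)
  L2: reachable (before return)
  L3: reachable (return statement)
  L4: DEAD (after return at L3)
  L5: DEAD (after return at L3)
Return at L3, total lines = 5
Dead lines: L4 through L5
Count: 2

2


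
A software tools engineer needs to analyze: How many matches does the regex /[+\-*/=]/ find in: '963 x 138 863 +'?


Pattern: /[+\-*/=]/ (operators)
Input: '963 x 138 863 +'
Scanning for matches:
  Match 1: '+'
Total matches: 1

1


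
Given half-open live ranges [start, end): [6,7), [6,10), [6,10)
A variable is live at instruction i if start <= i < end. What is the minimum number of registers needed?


Live ranges:
  Var0: [6, 7)
  Var1: [6, 10)
  Var2: [6, 10)
Sweep-line events (position, delta, active):
  pos=6 start -> active=1
  pos=6 start -> active=2
  pos=6 start -> active=3
  pos=7 end -> active=2
  pos=10 end -> active=1
  pos=10 end -> active=0
Maximum simultaneous active: 3
Minimum registers needed: 3

3


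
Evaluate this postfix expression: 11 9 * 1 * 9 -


Processing tokens left to right:
Push 11, Push 9
Pop 11 and 9, compute 11 * 9 = 99, push 99
Push 1
Pop 99 and 1, compute 99 * 1 = 99, push 99
Push 9
Pop 99 and 9, compute 99 - 9 = 90, push 90
Stack result: 90

90


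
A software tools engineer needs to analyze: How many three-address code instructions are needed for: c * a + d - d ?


Expression: c * a + d - d
Generating three-address code (respecting * over +/- precedence):
  Instruction 1: t1 = c * a
  Instruction 2: t2 = t1 + d
  Instruction 3: t3 = t2 - d
Total instructions: 3

3


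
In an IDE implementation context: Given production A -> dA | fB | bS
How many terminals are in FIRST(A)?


Production: A -> dA | fB | bS
Examining each alternative for leading terminals:
  A -> dA : first terminal = 'd'
  A -> fB : first terminal = 'f'
  A -> bS : first terminal = 'b'
FIRST(A) = {b, d, f}
Count: 3

3


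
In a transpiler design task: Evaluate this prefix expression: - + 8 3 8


Parsing prefix expression: - + 8 3 8
Step 1: Innermost operation '+ 8 3'
  8 + 3 = 11
Step 2: Outer operation '- [11] 8'
  11 - 8 = 3

3


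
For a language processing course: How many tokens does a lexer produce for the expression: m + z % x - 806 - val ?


Scanning 'm + z % x - 806 - val'
Token 1: 'm' -> identifier
Token 2: '+' -> operator
Token 3: 'z' -> identifier
Token 4: '%' -> operator
Token 5: 'x' -> identifier
Token 6: '-' -> operator
Token 7: '806' -> integer_literal
Token 8: '-' -> operator
Token 9: 'val' -> identifier
Total tokens: 9

9


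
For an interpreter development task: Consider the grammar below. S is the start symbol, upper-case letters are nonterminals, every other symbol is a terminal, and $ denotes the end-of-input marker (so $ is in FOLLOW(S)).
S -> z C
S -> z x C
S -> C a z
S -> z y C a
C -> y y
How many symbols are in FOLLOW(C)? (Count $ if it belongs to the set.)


S is the start symbol and does not occur in any rule body, so FOLLOW(S) = {$}.
Examining every occurrence of C in a rule body:
  S -> z C : C is at the right end -> add FOLLOW(S) = {$}
  S -> z x C : C is at the right end -> add FOLLOW(S) = {$} (already in the set)
  S -> C a z : C is followed by terminal 'a' -> add 'a'
  S -> z y C a : C is followed by terminal 'a' -> add 'a' (already in the set)
  C -> y y : C does not occur in the body -> contributes nothing
FOLLOW(C) = {a, $}
Count: 2

2


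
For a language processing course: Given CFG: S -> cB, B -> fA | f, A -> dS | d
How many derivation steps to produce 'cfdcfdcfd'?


Grammar: S -> cB, B -> fA | f, A -> dS | d
Deriving 'cfdcfdcfd':
Step 1: S -> cB => cB
Step 2: B -> fA => cfA
Step 3: A -> dS => cfdS
Step 4: S -> cB => cfdcB
Step 5: B -> fA => cfdcfA
Step 6: A -> dS => cfdcfdS
Step 7: S -> cB => cfdcfdcB
Step 8: B -> fA => cfdcfdcfA
Step 9: A -> d => cfdcfdcfd
Total derivation steps: 9

9


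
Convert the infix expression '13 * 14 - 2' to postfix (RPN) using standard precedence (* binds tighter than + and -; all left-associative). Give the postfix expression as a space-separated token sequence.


Applying the shunting-yard algorithm:
  Operand 13 -> output
  Push '*' onto operator stack -> op-stack: [*]
  Operand 14 -> output
  See '-' (prec 1); top '*' (prec 2) >= it -> pop '*' to output
  Push '-' onto operator stack -> op-stack: [-]
  Operand 2 -> output
  End of input: pop '-' to output
Postfix result: 13 14 * 2 -

13 14 * 2 -


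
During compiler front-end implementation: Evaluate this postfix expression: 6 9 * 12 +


Processing tokens left to right:
Push 6, Push 9
Pop 6 and 9, compute 6 * 9 = 54, push 54
Push 12
Pop 54 and 12, compute 54 + 12 = 66, push 66
Stack result: 66

66


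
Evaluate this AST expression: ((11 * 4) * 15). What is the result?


Expression: ((11 * 4) * 15)
Evaluating step by step:
  11 * 4 = 44
  44 * 15 = 660
Result: 660

660


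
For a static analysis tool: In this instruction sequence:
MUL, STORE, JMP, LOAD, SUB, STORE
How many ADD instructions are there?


Scanning instruction sequence for ADD:
  Position 1: MUL
  Position 2: STORE
  Position 3: JMP
  Position 4: LOAD
  Position 5: SUB
  Position 6: STORE
Matches at positions: []
Total ADD count: 0

0


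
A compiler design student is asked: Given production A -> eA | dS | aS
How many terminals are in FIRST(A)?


Production: A -> eA | dS | aS
Examining each alternative for leading terminals:
  A -> eA : first terminal = 'e'
  A -> dS : first terminal = 'd'
  A -> aS : first terminal = 'a'
FIRST(A) = {a, d, e}
Count: 3

3


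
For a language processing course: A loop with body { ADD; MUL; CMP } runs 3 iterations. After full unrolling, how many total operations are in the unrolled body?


Loop body operations: ADD, MUL, CMP (3 ops per iteration)
Unrolling 3 iterations:
  Iteration 1: ADD, MUL, CMP (3 ops)
  Iteration 2: ADD, MUL, CMP (3 ops)
  Iteration 3: ADD, MUL, CMP (3 ops)
Total: 3 iterations * 3 ops/iter = 9 operations

9


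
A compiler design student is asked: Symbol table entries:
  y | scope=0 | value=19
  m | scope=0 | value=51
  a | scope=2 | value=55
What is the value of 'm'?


Searching symbol table for 'm':
  y | scope=0 | value=19
  m | scope=0 | value=51 <- MATCH
  a | scope=2 | value=55
Found 'm' at scope 0 with value 51

51


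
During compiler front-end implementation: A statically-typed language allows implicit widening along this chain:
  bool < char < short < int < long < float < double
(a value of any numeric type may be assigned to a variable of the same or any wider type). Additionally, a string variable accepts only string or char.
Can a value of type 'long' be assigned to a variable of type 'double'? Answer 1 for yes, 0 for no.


Target variable type: double
Source value type: long
Numeric ranks: long=4, double=6
Widening allowed iff rank(source) <= rank(target): 4 <= 6? Yes
Result: 1

1


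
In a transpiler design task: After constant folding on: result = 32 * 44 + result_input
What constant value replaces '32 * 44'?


Identifying constant sub-expression:
  Original: result = 32 * 44 + result_input
  32 and 44 are both compile-time constants
  Evaluating: 32 * 44 = 1408
  After folding: result = 1408 + result_input

1408


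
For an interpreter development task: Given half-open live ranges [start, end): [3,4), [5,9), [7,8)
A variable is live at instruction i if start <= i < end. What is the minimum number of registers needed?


Live ranges:
  Var0: [3, 4)
  Var1: [5, 9)
  Var2: [7, 8)
Sweep-line events (position, delta, active):
  pos=3 start -> active=1
  pos=4 end -> active=0
  pos=5 start -> active=1
  pos=7 start -> active=2
  pos=8 end -> active=1
  pos=9 end -> active=0
Maximum simultaneous active: 2
Minimum registers needed: 2

2


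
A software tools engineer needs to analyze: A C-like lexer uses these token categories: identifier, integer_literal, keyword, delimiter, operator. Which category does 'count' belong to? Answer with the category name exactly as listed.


Token: 'count'
Checking categories:
  identifier: YES
  integer_literal: no
  operator: no
  keyword: no
  delimiter: no
Category: identifier

identifier


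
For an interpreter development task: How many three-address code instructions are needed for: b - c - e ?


Expression: b - c - e
Generating three-address code (respecting * over +/- precedence):
  Instruction 1: t1 = b - c
  Instruction 2: t2 = t1 - e
Total instructions: 2

2


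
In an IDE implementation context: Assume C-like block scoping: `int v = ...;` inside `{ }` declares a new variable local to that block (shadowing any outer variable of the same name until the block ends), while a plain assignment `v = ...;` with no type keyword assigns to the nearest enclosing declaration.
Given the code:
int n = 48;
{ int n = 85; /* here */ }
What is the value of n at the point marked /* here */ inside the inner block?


Analyzing scoping rules:
Outer scope: declares n = 48
Inner block: 'int n = 85;' declares a NEW n that shadows the outer one
Inside the block the inner declaration is in scope -> 85
Result: 85

85
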